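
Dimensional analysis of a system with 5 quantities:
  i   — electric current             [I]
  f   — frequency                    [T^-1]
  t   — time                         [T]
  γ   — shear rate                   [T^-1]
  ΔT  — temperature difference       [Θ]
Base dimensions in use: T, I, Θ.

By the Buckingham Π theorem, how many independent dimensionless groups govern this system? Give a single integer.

2

Dimensional matrix (T×I×Θ by i×f×t×γ×ΔT):
  T: [ 0 -1  1 -1  0]
  I: [ 1  0  0  0  0]
  Θ: [ 0  0  0  0  1]
Row reduction gives pivot columns i,f,ΔT; rank = 3
n=5, r=3 ⇒ 2 dimensionless groups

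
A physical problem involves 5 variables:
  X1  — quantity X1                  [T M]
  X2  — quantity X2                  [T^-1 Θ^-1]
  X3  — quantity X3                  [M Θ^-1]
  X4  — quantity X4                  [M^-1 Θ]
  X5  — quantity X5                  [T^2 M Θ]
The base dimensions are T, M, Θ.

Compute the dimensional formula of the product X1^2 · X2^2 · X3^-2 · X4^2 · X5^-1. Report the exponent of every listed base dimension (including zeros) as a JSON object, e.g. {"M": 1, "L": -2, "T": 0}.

Exponent matrix [T,M,Θ] × [X1,X2,X3,X4,X5]:
  T: [ 1 -1  0  0  2]
  M: [ 1  0  1 -1  1]
  Θ: [ 0 -1 -1  1  1]
  [T]: (2)·1+(2)·-1+(-2)·0+(2)·0+(-1)·2 = -2
  [M]: (2)·1+(2)·0+(-2)·1+(2)·-1+(-1)·1 = -3
  [Θ]: (2)·0+(2)·-1+(-2)·-1+(2)·1+(-1)·1 = 1
⇒ T^-2 M^-3 Θ

{"T": -2, "M": -3, "Θ": 1}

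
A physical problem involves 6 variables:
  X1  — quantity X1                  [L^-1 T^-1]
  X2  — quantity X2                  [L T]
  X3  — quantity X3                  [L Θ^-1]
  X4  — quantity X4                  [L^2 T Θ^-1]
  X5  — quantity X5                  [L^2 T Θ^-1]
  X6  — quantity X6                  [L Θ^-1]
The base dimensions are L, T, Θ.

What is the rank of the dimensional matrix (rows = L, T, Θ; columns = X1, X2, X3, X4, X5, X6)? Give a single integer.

2

Dimensional matrix (L×T×Θ by X1×X2×X3×X4×X5×X6):
  L: [-1  1  1  2  2  1]
  T: [-1  1  0  1  1  0]
  Θ: [ 0  0 -1 -1 -1 -1]
RREF → pivots at {X1,X3} ⇒ r = 2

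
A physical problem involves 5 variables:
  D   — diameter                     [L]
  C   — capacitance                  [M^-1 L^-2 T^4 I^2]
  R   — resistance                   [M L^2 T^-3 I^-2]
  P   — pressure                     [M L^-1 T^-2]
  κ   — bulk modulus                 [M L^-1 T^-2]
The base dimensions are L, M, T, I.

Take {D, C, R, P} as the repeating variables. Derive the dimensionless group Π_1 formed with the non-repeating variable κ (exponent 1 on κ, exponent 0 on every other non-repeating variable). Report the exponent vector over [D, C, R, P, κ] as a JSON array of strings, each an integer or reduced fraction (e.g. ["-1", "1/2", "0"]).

Dimensional matrix (L×M×T×I by D×C×R×P×κ):
  L: [ 1 -2  2 -1 -1]
  M: [ 0 -1  1  1  1]
  T: [ 0  4 -3 -2 -2]
  I: [ 0  2 -2  0  0]
RREF → pivots at {D,C,R,P} ⇒ r = 4
Repeat: D,C,R,P; free: κ
RREF:
  r0: [   1    0    0    0    0]
  r1: [   0    1    0    0    0]
  r2: [   0    0    1    0    0]
  r3: [   0    0    0    1    1]
Fix exponent of κ at 1; solve each RREF row for its pivot's exponent:
  r0: exp(D) + (0)·1 = 0 ⇒ exp(D) = 0
  r1: exp(C) + (0)·1 = 0 ⇒ exp(C) = 0
  r2: exp(R) + (0)·1 = 0 ⇒ exp(R) = 0
  r3: exp(P) + (1)·1 = 0 ⇒ exp(P) = -1
Π_1 = P^-1 · κ

["0", "0", "0", "-1", "1"]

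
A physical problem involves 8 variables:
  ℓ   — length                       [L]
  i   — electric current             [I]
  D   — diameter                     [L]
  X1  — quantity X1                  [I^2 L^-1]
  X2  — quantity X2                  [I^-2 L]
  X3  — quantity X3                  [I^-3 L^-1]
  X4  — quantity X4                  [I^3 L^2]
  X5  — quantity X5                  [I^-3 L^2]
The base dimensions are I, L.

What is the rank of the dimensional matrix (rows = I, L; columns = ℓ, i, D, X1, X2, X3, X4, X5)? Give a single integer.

Write exponents as rows I,L / cols ℓ,i,D,X1,X2,X3,X4,X5:
  I: [ 0  1  0  2 -2 -3  3 -3]
  L: [ 1  0  1 -1  1 -1  2  2]
RREF → pivots at {ℓ,i} ⇒ r = 2

2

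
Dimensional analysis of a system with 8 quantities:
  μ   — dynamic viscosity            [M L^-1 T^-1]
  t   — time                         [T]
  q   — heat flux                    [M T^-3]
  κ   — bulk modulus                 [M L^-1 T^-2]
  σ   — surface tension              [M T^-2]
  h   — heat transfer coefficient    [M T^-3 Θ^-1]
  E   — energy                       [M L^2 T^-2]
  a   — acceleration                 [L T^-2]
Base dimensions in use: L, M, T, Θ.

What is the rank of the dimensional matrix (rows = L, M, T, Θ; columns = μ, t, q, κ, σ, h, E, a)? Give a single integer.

4

Dimensional matrix (L×M×T×Θ by μ×t×q×κ×σ×h×E×a):
  L: [-1  0  0 -1  0  0  2  1]
  M: [ 1  0  1  1  1  1  1  0]
  T: [-1  1 -3 -2 -2 -3 -2 -2]
  Θ: [ 0  0  0  0  0 -1  0  0]
RREF → pivots at {μ,t,q,h} ⇒ r = 4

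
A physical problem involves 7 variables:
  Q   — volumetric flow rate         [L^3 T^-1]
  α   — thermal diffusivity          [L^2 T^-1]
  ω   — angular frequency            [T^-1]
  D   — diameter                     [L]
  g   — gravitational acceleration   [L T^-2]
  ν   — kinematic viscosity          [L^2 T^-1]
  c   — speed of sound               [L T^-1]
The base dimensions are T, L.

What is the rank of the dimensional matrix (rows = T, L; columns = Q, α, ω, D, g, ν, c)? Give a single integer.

2

Exponent matrix [T,L] × [Q,α,ω,D,g,ν,c]:
  T: [-1 -1 -1  0 -2 -1 -1]
  L: [ 3  2  0  1  1  2  1]
Echelon form has 2 nonzero rows (pivots: Q,α)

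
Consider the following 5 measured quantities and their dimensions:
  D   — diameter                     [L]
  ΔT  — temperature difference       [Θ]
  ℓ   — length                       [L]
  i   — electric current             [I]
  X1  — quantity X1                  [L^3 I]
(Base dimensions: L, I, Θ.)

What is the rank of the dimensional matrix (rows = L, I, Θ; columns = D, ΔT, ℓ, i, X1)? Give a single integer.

3

Dimensional matrix (L×I×Θ by D×ΔT×ℓ×i×X1):
  L: [ 1  0  1  0  3]
  I: [ 0  0  0  1  1]
  Θ: [ 0  1  0  0  0]
Echelon form has 3 nonzero rows (pivots: D,ΔT,i)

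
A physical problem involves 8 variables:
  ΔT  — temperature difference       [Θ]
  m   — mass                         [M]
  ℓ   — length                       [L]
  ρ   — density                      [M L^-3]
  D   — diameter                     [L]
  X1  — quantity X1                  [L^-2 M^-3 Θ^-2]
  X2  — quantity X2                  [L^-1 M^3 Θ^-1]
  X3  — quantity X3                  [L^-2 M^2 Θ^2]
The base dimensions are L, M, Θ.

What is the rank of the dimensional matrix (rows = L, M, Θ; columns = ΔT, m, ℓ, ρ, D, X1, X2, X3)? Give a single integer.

Exponent matrix [L,M,Θ] × [ΔT,m,ℓ,ρ,D,X1,X2,X3]:
  L: [ 0  0  1 -3  1 -2 -1 -2]
  M: [ 0  1  0  1  0 -3  3  2]
  Θ: [ 1  0  0  0  0 -2 -1  2]
Row reduction gives pivot columns ΔT,m,ℓ; rank = 3

3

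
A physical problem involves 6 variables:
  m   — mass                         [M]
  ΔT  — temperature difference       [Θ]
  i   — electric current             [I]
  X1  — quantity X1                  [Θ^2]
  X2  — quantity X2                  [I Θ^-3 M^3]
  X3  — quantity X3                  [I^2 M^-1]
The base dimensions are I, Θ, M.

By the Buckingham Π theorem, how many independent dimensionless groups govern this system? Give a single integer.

3

Write exponents as rows I,Θ,M / cols m,ΔT,i,X1,X2,X3:
  I: [ 0  0  1  0  1  2]
  Θ: [ 0  1  0  2 -3  0]
  M: [ 1  0  0  0  3 -1]
Row reduction gives pivot columns m,ΔT,i; rank = 3
n=6, r=3 ⇒ 3 dimensionless groups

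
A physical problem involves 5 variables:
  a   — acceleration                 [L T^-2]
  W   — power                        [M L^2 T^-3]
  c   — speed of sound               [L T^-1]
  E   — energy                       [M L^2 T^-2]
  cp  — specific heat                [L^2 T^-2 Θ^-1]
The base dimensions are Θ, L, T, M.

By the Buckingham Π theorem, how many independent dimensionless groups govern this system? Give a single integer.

1

Write exponents as rows Θ,L,T,M / cols a,W,c,E,cp:
  Θ: [ 0  0  0  0 -1]
  L: [ 1  2  1  2  2]
  T: [-2 -3 -1 -2 -2]
  M: [ 0  1  0  1  0]
Row reduction gives pivot columns a,W,c,cp; rank = 4
Π count = n − r = 5 − 4 = 1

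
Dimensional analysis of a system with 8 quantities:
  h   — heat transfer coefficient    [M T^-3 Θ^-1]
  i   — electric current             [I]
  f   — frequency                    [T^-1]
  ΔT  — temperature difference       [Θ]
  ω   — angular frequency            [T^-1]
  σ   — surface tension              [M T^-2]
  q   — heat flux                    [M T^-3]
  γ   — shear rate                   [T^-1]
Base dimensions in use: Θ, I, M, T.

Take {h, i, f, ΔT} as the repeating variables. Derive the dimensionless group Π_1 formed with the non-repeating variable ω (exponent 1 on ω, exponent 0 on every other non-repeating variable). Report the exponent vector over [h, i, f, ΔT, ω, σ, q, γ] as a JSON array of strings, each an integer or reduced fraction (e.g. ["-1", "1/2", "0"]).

Dimensional matrix (Θ×I×M×T by h×i×f×ΔT×ω×σ×q×γ):
  Θ: [-1  0  0  1  0  0  0  0]
  I: [ 0  1  0  0  0  0  0  0]
  M: [ 1  0  0  0  0  1  1  0]
  T: [-3  0 -1  0 -1 -2 -3 -1]
Echelon form has 4 nonzero rows (pivots: h,i,f,ΔT)
Pivot set = {h,i,f,ΔT}, free = {ω,σ,q,γ}
RREF:
  r0: [   1    0    0    0    0    1    1    0]
  r1: [   0    1    0    0    0    0    0    0]
  r2: [   0    0    1    0    1   -1    0    1]
  r3: [   0    0    0    1    0    1    1    0]
Fix exponent of ω at 1, σ at 0, q at 0, γ at 0; solve each RREF row for its pivot's exponent:
  r0: exp(h) + (0)·1 = 0 ⇒ exp(h) = 0
  r1: exp(i) + (0)·1 = 0 ⇒ exp(i) = 0
  r2: exp(f) + (1)·1 = 0 ⇒ exp(f) = -1
  r3: exp(ΔT) + (0)·1 = 0 ⇒ exp(ΔT) = 0
Π_1 = f^-1 · ω

["0", "0", "-1", "0", "1", "0", "0", "0"]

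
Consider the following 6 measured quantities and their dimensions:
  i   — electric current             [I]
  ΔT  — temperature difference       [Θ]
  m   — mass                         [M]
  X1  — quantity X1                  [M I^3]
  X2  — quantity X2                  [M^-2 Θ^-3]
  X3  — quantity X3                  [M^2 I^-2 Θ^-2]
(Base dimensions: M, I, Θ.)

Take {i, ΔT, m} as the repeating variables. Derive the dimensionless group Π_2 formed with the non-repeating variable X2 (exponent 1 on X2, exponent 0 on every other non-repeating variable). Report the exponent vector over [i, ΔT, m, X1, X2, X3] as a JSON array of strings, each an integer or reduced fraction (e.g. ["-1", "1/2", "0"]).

Dimensional matrix (M×I×Θ by i×ΔT×m×X1×X2×X3):
  M: [ 0  0  1  1 -2  2]
  I: [ 1  0  0  3  0 -2]
  Θ: [ 0  1  0  0 -3 -2]
RREF → pivots at {i,ΔT,m} ⇒ r = 3
Repeat: i,ΔT,m; free: X1,X2,X3
RREF:
  r0: [   1    0    0    3    0   -2]
  r1: [   0    1    0    0   -3   -2]
  r2: [   0    0    1    1   -2    2]
Fix exponent of X2 at 1, X1 at 0, X3 at 0; solve each RREF row for its pivot's exponent:
  r0: exp(i) + (0)·1 = 0 ⇒ exp(i) = 0
  r1: exp(ΔT) + (-3)·1 = 0 ⇒ exp(ΔT) = 3
  r2: exp(m) + (-2)·1 = 0 ⇒ exp(m) = 2
Π_2 = ΔT^3 · m^2 · X2

["0", "3", "2", "0", "1", "0"]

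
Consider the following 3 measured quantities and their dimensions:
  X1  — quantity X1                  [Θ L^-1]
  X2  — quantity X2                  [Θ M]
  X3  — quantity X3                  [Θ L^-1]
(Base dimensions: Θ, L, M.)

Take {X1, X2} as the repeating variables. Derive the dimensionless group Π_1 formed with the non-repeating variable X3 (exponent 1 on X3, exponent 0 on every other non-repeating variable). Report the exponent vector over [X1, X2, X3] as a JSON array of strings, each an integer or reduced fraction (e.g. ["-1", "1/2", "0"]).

["-1", "0", "1"]

Dimensional matrix (Θ×L×M by X1×X2×X3):
  Θ: [ 1  1  1]
  L: [-1  0 -1]
  M: [ 0  1  0]
Echelon form has 2 nonzero rows (pivots: X1,X2)
Repeat: X1,X2; free: X3
RREF:
  r0: [   1    0    1]
  r1: [   0    1    0]
  r2: [   0    0    0]
Fix exponent of X3 at 1; solve each RREF row for its pivot's exponent:
  r0: exp(X1) + (1)·1 = 0 ⇒ exp(X1) = -1
  r1: exp(X2) + (0)·1 = 0 ⇒ exp(X2) = 0
Π_1 = X1^-1 · X3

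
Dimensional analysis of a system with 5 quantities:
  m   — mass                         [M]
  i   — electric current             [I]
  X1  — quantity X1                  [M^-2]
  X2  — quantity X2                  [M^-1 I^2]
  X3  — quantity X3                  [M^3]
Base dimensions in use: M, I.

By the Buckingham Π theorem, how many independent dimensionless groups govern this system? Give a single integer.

Exponent matrix [M,I] × [m,i,X1,X2,X3]:
  M: [ 1  0 -2 -1  3]
  I: [ 0  1  0  2  0]
Row reduction gives pivot columns m,i; rank = 2
n=5, r=2 ⇒ 3 dimensionless groups

3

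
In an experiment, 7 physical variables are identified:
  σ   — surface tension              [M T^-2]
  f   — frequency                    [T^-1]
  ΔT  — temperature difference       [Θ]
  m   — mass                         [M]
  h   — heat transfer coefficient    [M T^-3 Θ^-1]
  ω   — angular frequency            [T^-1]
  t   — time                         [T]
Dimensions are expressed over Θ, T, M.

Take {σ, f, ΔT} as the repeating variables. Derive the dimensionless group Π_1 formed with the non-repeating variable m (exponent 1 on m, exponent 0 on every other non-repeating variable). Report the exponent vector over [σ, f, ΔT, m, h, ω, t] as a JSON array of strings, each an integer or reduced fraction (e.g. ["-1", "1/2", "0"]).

Dimensional matrix (Θ×T×M by σ×f×ΔT×m×h×ω×t):
  Θ: [ 0  0  1  0 -1  0  0]
  T: [-2 -1  0  0 -3 -1  1]
  M: [ 1  0  0  1  1  0  0]
Echelon form has 3 nonzero rows (pivots: σ,f,ΔT)
Pivot set = {σ,f,ΔT}, free = {m,h,ω,t}
RREF:
  r0: [   1    0    0    1    1    0    0]
  r1: [   0    1    0   -2    1    1   -1]
  r2: [   0    0    1    0   -1    0    0]
Fix exponent of m at 1, h at 0, ω at 0, t at 0; solve each RREF row for its pivot's exponent:
  r0: exp(σ) + (1)·1 = 0 ⇒ exp(σ) = -1
  r1: exp(f) + (-2)·1 = 0 ⇒ exp(f) = 2
  r2: exp(ΔT) + (0)·1 = 0 ⇒ exp(ΔT) = 0
Π_1 = σ^-1 · f^2 · m

["-1", "2", "0", "1", "0", "0", "0"]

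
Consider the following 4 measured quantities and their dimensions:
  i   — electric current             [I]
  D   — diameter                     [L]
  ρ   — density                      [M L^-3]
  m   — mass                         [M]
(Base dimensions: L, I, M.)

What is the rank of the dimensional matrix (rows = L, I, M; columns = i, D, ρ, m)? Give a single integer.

Write exponents as rows L,I,M / cols i,D,ρ,m:
  L: [ 0  1 -3  0]
  I: [ 1  0  0  0]
  M: [ 0  0  1  1]
Echelon form has 3 nonzero rows (pivots: i,D,ρ)

3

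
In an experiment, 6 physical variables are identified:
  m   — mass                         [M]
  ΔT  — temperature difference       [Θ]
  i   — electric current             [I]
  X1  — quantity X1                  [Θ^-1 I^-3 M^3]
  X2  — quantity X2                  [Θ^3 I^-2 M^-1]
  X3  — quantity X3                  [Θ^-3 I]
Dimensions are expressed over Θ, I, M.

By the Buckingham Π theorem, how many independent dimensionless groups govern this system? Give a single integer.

3

Write exponents as rows Θ,I,M / cols m,ΔT,i,X1,X2,X3:
  Θ: [ 0  1  0 -1  3 -3]
  I: [ 0  0  1 -3 -2  1]
  M: [ 1  0  0  3 -1  0]
Echelon form has 3 nonzero rows (pivots: m,ΔT,i)
Π count = n − r = 6 − 3 = 3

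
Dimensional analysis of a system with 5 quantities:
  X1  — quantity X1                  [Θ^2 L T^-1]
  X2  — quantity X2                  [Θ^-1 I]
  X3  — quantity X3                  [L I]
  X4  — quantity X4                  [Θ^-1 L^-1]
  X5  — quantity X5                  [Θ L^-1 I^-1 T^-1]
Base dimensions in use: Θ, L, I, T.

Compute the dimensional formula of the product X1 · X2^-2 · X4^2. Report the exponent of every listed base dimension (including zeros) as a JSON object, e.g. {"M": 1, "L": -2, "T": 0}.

Exponent matrix [Θ,L,I,T] × [X1,X2,X3,X4,X5]:
  Θ: [ 2 -1  0 -1  1]
  L: [ 1  0  1 -1 -1]
  I: [ 0  1  1  0 -1]
  T: [-1  0  0  0 -1]
  [Θ]: (1)·2+(-2)·-1+(2)·-1 = 2
  [L]: (1)·1+(-2)·0+(2)·-1 = -1
  [I]: (1)·0+(-2)·1+(2)·0 = -2
  [T]: (1)·-1+(-2)·0+(2)·0 = -1
⇒ Θ^2 L^-1 I^-2 T^-1

{"Θ": 2, "L": -1, "I": -2, "T": -1}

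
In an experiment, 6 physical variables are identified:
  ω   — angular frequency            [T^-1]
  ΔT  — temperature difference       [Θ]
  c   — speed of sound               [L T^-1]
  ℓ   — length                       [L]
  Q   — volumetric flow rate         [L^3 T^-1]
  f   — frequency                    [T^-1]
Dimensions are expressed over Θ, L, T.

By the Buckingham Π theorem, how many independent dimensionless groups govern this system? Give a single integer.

Dimensional matrix (Θ×L×T by ω×ΔT×c×ℓ×Q×f):
  Θ: [ 0  1  0  0  0  0]
  L: [ 0  0  1  1  3  0]
  T: [-1  0 -1  0 -1 -1]
Echelon form has 3 nonzero rows (pivots: ω,ΔT,c)
n=6, r=3 ⇒ 3 dimensionless groups

3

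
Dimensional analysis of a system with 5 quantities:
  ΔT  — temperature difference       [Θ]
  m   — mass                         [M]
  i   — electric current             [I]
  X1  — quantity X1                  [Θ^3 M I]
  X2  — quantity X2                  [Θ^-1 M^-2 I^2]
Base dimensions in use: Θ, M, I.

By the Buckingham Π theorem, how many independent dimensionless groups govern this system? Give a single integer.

Dimensional matrix (Θ×M×I by ΔT×m×i×X1×X2):
  Θ: [ 1  0  0  3 -1]
  M: [ 0  1  0  1 -2]
  I: [ 0  0  1  1  2]
Echelon form has 3 nonzero rows (pivots: ΔT,m,i)
5 vars − rank 3 = 2 Π groups

2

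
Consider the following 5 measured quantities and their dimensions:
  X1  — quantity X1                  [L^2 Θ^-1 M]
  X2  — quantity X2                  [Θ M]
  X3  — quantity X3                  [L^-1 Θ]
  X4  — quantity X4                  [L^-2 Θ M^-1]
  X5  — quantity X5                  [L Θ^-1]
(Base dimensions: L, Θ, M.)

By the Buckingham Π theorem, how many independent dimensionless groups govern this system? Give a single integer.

Exponent matrix [L,Θ,M] × [X1,X2,X3,X4,X5]:
  L: [ 2  0 -1 -2  1]
  Θ: [-1  1  1  1 -1]
  M: [ 1  1  0 -1  0]
RREF → pivots at {X1,X2} ⇒ r = 2
5 vars − rank 2 = 3 Π groups

3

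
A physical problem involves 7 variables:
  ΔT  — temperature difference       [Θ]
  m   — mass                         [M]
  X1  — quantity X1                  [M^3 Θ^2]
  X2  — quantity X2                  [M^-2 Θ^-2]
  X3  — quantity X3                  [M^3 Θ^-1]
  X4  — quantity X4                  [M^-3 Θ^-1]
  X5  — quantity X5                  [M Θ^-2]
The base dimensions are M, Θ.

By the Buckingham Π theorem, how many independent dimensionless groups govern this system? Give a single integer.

5

Dimensional matrix (M×Θ by ΔT×m×X1×X2×X3×X4×X5):
  M: [ 0  1  3 -2  3 -3  1]
  Θ: [ 1  0  2 -2 -1 -1 -2]
Row reduction gives pivot columns ΔT,m; rank = 2
Π count = n − r = 7 − 2 = 5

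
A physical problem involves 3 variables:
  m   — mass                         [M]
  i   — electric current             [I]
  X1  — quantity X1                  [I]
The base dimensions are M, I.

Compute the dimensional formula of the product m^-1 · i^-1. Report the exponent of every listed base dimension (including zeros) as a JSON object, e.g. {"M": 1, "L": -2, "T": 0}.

Exponent matrix [M,I] × [m,i,X1]:
  M: [ 1  0  0]
  I: [ 0  1  1]
  [M]: (-1)·1+(-1)·0 = -1
  [I]: (-1)·0+(-1)·1 = -1
⇒ M^-1 I^-1

{"M": -1, "I": -1}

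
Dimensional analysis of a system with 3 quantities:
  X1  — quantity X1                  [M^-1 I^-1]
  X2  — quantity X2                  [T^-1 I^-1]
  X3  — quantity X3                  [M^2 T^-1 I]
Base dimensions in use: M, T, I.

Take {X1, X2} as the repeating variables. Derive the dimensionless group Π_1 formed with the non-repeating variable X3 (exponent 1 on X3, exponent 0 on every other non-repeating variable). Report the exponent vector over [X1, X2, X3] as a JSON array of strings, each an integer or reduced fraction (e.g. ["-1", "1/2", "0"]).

Dimensional matrix (M×T×I by X1×X2×X3):
  M: [-1  0  2]
  T: [ 0 -1 -1]
  I: [-1 -1  1]
RREF → pivots at {X1,X2} ⇒ r = 2
Pivot set = {X1,X2}, free = {X3}
RREF:
  r0: [   1    0   -2]
  r1: [   0    1    1]
  r2: [   0    0    0]
Fix exponent of X3 at 1; solve each RREF row for its pivot's exponent:
  r0: exp(X1) + (-2)·1 = 0 ⇒ exp(X1) = 2
  r1: exp(X2) + (1)·1 = 0 ⇒ exp(X2) = -1
Π_1 = X1^2 · X2^-1 · X3

["2", "-1", "1"]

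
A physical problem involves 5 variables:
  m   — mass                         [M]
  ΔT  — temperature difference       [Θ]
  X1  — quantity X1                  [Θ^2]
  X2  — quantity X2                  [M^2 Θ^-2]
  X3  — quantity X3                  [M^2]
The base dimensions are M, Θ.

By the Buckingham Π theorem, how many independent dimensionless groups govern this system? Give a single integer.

3

Exponent matrix [M,Θ] × [m,ΔT,X1,X2,X3]:
  M: [ 1  0  0  2  2]
  Θ: [ 0  1  2 -2  0]
Row reduction gives pivot columns m,ΔT; rank = 2
Π count = n − r = 5 − 2 = 3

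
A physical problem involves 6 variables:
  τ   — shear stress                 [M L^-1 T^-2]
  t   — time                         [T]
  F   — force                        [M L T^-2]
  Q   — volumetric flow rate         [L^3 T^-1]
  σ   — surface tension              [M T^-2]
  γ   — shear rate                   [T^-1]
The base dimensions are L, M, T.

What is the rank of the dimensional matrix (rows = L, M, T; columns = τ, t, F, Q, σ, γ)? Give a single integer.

Write exponents as rows L,M,T / cols τ,t,F,Q,σ,γ:
  L: [-1  0  1  3  0  0]
  M: [ 1  0  1  0  1  0]
  T: [-2  1 -2 -1 -2 -1]
Echelon form has 3 nonzero rows (pivots: τ,t,F)

3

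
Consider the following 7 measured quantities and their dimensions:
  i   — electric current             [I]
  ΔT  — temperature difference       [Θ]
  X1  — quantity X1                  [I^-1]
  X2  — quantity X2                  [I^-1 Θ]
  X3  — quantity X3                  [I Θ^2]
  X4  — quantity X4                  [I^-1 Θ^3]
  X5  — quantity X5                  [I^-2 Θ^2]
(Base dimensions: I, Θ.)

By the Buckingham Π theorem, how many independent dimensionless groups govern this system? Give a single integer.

5

Exponent matrix [I,Θ] × [i,ΔT,X1,X2,X3,X4,X5]:
  I: [ 1  0 -1 -1  1 -1 -2]
  Θ: [ 0  1  0  1  2  3  2]
RREF → pivots at {i,ΔT} ⇒ r = 2
Π count = n − r = 7 − 2 = 5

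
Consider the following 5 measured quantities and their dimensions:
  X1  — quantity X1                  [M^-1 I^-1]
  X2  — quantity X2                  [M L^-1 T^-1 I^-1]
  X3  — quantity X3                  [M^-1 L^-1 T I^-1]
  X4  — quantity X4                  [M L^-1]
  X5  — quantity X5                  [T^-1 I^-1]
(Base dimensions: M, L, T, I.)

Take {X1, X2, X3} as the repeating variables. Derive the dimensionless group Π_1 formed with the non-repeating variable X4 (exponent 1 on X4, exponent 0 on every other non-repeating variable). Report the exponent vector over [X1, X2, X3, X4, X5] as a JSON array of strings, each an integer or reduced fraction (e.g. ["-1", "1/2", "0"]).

["1", "-1/2", "-1/2", "1", "0"]

Write exponents as rows M,L,T,I / cols X1,X2,X3,X4,X5:
  M: [-1  1 -1  1  0]
  L: [ 0 -1 -1 -1  0]
  T: [ 0 -1  1  0 -1]
  I: [-1 -1 -1  0 -1]
Echelon form has 3 nonzero rows (pivots: X1,X2,X3)
Repeat: X1,X2,X3; free: X4,X5
RREF:
  r0: [   1    0    0   -1    1]
  r1: [   0    1    0  1/2  1/2]
  r2: [   0    0    1  1/2 -1/2]
  r3: [   0    0    0    0    0]
Fix exponent of X4 at 1, X5 at 0; solve each RREF row for its pivot's exponent:
  r0: exp(X1) + (-1)·1 = 0 ⇒ exp(X1) = 1
  r1: exp(X2) + (1/2)·1 = 0 ⇒ exp(X2) = -1/2
  r2: exp(X3) + (1/2)·1 = 0 ⇒ exp(X3) = -1/2
Π_1 = X1 · X2^(-1/2) · X3^(-1/2) · X4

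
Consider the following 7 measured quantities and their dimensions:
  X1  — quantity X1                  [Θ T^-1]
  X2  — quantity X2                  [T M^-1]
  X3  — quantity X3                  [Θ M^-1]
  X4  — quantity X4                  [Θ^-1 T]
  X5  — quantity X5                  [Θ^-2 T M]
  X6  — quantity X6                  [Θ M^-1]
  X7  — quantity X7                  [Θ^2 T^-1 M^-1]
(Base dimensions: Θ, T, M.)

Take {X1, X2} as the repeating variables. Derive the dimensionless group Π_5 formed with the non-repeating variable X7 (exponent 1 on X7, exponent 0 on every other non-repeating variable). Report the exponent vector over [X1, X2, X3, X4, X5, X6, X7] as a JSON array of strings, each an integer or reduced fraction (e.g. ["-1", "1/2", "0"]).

Write exponents as rows Θ,T,M / cols X1,X2,X3,X4,X5,X6,X7:
  Θ: [ 1  0  1 -1 -2  1  2]
  T: [-1  1  0  1  1  0 -1]
  M: [ 0 -1 -1  0  1 -1 -1]
Row reduction gives pivot columns X1,X2; rank = 2
Repeat: X1,X2; free: X3,X4,X5,X6,X7
RREF:
  r0: [   1    0    1   -1   -2    1    2]
  r1: [   0    1    1    0   -1    1    1]
  r2: [   0    0    0    0    0    0    0]
Fix exponent of X7 at 1, X3 at 0, X4 at 0, X5 at 0, X6 at 0; solve each RREF row for its pivot's exponent:
  r0: exp(X1) + (2)·1 = 0 ⇒ exp(X1) = -2
  r1: exp(X2) + (1)·1 = 0 ⇒ exp(X2) = -1
Π_5 = X1^-2 · X2^-1 · X7

["-2", "-1", "0", "0", "0", "0", "1"]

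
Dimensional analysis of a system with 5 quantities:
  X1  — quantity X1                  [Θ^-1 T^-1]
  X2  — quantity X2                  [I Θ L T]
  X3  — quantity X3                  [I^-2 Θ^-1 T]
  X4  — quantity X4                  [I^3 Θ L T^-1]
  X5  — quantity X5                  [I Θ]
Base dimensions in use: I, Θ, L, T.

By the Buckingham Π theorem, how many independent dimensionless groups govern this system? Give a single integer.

Exponent matrix [I,Θ,L,T] × [X1,X2,X3,X4,X5]:
  I: [ 0  1 -2  3  1]
  Θ: [-1  1 -1  1  1]
  L: [ 0  1  0  1  0]
  T: [-1  1  1 -1  0]
Row reduction gives pivot columns X1,X2,X3; rank = 3
Π count = n − r = 5 − 3 = 2

2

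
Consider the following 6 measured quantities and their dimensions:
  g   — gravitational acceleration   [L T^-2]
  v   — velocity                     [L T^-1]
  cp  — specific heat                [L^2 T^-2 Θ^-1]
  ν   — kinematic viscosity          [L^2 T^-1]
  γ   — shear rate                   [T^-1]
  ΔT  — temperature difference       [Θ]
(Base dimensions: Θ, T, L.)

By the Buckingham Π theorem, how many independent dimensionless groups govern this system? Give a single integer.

3

Write exponents as rows Θ,T,L / cols g,v,cp,ν,γ,ΔT:
  Θ: [ 0  0 -1  0  0  1]
  T: [-2 -1 -2 -1 -1  0]
  L: [ 1  1  2  2  0  0]
Echelon form has 3 nonzero rows (pivots: g,v,cp)
Π count = n − r = 6 − 3 = 3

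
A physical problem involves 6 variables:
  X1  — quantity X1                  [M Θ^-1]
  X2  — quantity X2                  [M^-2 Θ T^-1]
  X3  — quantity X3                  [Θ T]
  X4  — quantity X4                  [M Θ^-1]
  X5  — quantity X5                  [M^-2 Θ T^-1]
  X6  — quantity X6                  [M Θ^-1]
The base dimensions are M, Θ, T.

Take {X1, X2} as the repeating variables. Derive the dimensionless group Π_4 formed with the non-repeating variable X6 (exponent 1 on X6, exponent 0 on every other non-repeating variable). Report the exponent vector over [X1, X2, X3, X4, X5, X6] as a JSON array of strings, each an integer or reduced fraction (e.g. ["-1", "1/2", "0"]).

Dimensional matrix (M×Θ×T by X1×X2×X3×X4×X5×X6):
  M: [ 1 -2  0  1 -2  1]
  Θ: [-1  1  1 -1  1 -1]
  T: [ 0 -1  1  0 -1  0]
RREF → pivots at {X1,X2} ⇒ r = 2
Pivot set = {X1,X2}, free = {X3,X4,X5,X6}
RREF:
  r0: [   1    0   -2    1    0    1]
  r1: [   0    1   -1    0    1    0]
  r2: [   0    0    0    0    0    0]
Fix exponent of X6 at 1, X3 at 0, X4 at 0, X5 at 0; solve each RREF row for its pivot's exponent:
  r0: exp(X1) + (1)·1 = 0 ⇒ exp(X1) = -1
  r1: exp(X2) + (0)·1 = 0 ⇒ exp(X2) = 0
Π_4 = X1^-1 · X6

["-1", "0", "0", "0", "0", "1"]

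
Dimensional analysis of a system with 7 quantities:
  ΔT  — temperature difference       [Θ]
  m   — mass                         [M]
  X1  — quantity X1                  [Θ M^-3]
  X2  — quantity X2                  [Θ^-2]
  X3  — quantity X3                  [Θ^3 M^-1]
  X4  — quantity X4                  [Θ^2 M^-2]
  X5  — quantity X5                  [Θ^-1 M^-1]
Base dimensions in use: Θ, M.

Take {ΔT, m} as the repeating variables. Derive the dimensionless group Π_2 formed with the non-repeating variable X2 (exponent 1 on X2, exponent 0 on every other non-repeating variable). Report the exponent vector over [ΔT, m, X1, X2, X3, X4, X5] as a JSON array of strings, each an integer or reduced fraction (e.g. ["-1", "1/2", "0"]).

Dimensional matrix (Θ×M by ΔT×m×X1×X2×X3×X4×X5):
  Θ: [ 1  0  1 -2  3  2 -1]
  M: [ 0  1 -3  0 -1 -2 -1]
Echelon form has 2 nonzero rows (pivots: ΔT,m)
Repeat: ΔT,m; free: X1,X2,X3,X4,X5
RREF:
  r0: [   1    0    1   -2    3    2   -1]
  r1: [   0    1   -3    0   -1   -2   -1]
Fix exponent of X2 at 1, X1 at 0, X3 at 0, X4 at 0, X5 at 0; solve each RREF row for its pivot's exponent:
  r0: exp(ΔT) + (-2)·1 = 0 ⇒ exp(ΔT) = 2
  r1: exp(m) + (0)·1 = 0 ⇒ exp(m) = 0
Π_2 = ΔT^2 · X2

["2", "0", "0", "1", "0", "0", "0"]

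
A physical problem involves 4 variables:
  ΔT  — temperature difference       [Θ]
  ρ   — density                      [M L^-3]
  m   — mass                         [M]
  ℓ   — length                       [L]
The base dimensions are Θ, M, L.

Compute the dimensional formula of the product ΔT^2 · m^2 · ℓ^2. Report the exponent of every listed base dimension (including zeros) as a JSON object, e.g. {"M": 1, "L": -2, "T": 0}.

{"Θ": 2, "M": 2, "L": 2}

Exponent matrix [Θ,M,L] × [ΔT,ρ,m,ℓ]:
  Θ: [ 1  0  0  0]
  M: [ 0  1  1  0]
  L: [ 0 -3  0  1]
  [Θ]: (2)·1+(2)·0+(2)·0 = 2
  [M]: (2)·0+(2)·1+(2)·0 = 2
  [L]: (2)·0+(2)·0+(2)·1 = 2
⇒ Θ^2 M^2 L^2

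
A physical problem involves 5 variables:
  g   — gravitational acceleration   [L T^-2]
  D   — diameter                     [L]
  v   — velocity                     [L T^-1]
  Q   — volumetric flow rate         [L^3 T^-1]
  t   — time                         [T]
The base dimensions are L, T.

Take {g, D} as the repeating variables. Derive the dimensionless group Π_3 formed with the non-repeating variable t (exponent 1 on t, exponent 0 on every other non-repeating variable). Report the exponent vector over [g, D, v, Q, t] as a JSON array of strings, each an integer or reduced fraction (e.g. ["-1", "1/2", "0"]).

["1/2", "-1/2", "0", "0", "1"]

Exponent matrix [L,T] × [g,D,v,Q,t]:
  L: [ 1  1  1  3  0]
  T: [-2  0 -1 -1  1]
RREF → pivots at {g,D} ⇒ r = 2
Pivot set = {g,D}, free = {v,Q,t}
RREF:
  r0: [   1    0  1/2  1/2 -1/2]
  r1: [   0    1  1/2  5/2  1/2]
Fix exponent of t at 1, v at 0, Q at 0; solve each RREF row for its pivot's exponent:
  r0: exp(g) + (-1/2)·1 = 0 ⇒ exp(g) = 1/2
  r1: exp(D) + (1/2)·1 = 0 ⇒ exp(D) = -1/2
Π_3 = g^(1/2) · D^(-1/2) · t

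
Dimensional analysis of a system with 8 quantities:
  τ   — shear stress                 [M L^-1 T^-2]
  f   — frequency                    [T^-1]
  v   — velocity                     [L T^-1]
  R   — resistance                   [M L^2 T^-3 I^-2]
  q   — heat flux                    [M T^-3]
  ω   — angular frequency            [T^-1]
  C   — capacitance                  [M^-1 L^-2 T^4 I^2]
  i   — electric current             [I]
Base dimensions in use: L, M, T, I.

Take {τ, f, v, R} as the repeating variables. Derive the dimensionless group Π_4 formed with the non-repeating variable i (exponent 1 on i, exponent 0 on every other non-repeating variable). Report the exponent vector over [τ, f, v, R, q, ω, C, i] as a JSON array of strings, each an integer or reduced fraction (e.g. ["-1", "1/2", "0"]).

["-1/2", "1", "-3/2", "1/2", "0", "0", "0", "1"]

Dimensional matrix (L×M×T×I by τ×f×v×R×q×ω×C×i):
  L: [-1  0  1  2  0  0 -2  0]
  M: [ 1  0  0  1  1  0 -1  0]
  T: [-2 -1 -1 -3 -3 -1  4  0]
  I: [ 0  0  0 -2  0  0  2  1]
RREF → pivots at {τ,f,v,R} ⇒ r = 4
Pivot set = {τ,f,v,R}, free = {q,ω,C,i}
RREF:
  r0: [   1    0    0    0    1    0    0  1/2]
  r1: [   0    1    0    0    0    1   -1   -1]
  r2: [   0    0    1    0    1    0    0  3/2]
  r3: [   0    0    0    1    0    0   -1 -1/2]
Fix exponent of i at 1, q at 0, ω at 0, C at 0; solve each RREF row for its pivot's exponent:
  r0: exp(τ) + (1/2)·1 = 0 ⇒ exp(τ) = -1/2
  r1: exp(f) + (-1)·1 = 0 ⇒ exp(f) = 1
  r2: exp(v) + (3/2)·1 = 0 ⇒ exp(v) = -3/2
  r3: exp(R) + (-1/2)·1 = 0 ⇒ exp(R) = 1/2
Π_4 = τ^(-1/2) · f · v^(-3/2) · R^(1/2) · i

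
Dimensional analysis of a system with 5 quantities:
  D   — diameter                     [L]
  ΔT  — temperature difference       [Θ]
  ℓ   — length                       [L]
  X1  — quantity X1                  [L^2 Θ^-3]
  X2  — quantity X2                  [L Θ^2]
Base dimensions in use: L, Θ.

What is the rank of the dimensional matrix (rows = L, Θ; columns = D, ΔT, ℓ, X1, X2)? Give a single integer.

2

Dimensional matrix (L×Θ by D×ΔT×ℓ×X1×X2):
  L: [ 1  0  1  2  1]
  Θ: [ 0  1  0 -3  2]
Row reduction gives pivot columns D,ΔT; rank = 2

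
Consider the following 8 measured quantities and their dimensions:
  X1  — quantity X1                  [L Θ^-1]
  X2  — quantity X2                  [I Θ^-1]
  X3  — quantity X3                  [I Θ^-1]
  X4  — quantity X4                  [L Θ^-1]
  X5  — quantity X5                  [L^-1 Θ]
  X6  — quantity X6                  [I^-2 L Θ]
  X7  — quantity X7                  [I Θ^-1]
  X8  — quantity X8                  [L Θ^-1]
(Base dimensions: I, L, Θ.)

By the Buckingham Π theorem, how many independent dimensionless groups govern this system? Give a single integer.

6

Write exponents as rows I,L,Θ / cols X1,X2,X3,X4,X5,X6,X7,X8:
  I: [ 0  1  1  0  0 -2  1  0]
  L: [ 1  0  0  1 -1  1  0  1]
  Θ: [-1 -1 -1 -1  1  1 -1 -1]
RREF → pivots at {X1,X2} ⇒ r = 2
n=8, r=2 ⇒ 6 dimensionless groups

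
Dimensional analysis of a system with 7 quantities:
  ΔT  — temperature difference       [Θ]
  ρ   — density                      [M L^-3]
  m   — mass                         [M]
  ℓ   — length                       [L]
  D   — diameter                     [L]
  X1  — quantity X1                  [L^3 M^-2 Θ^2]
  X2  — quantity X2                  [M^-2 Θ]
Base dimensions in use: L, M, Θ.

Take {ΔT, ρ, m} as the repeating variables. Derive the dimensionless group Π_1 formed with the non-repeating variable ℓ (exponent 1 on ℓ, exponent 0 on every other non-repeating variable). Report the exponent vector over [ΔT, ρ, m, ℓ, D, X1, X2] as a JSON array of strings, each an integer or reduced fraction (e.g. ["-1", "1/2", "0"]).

Write exponents as rows L,M,Θ / cols ΔT,ρ,m,ℓ,D,X1,X2:
  L: [ 0 -3  0  1  1  3  0]
  M: [ 0  1  1  0  0 -2 -2]
  Θ: [ 1  0  0  0  0  2  1]
Row reduction gives pivot columns ΔT,ρ,m; rank = 3
Repeat: ΔT,ρ,m; free: ℓ,D,X1,X2
RREF:
  r0: [   1    0    0    0    0    2    1]
  r1: [   0    1    0 -1/3 -1/3   -1    0]
  r2: [   0    0    1  1/3  1/3   -1   -2]
Fix exponent of ℓ at 1, D at 0, X1 at 0, X2 at 0; solve each RREF row for its pivot's exponent:
  r0: exp(ΔT) + (0)·1 = 0 ⇒ exp(ΔT) = 0
  r1: exp(ρ) + (-1/3)·1 = 0 ⇒ exp(ρ) = 1/3
  r2: exp(m) + (1/3)·1 = 0 ⇒ exp(m) = -1/3
Π_1 = ρ^(1/3) · m^(-1/3) · ℓ

["0", "1/3", "-1/3", "1", "0", "0", "0"]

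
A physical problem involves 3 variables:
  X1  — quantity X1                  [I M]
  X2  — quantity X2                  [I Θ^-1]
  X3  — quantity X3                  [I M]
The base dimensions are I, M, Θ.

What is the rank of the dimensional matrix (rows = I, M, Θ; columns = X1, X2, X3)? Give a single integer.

Exponent matrix [I,M,Θ] × [X1,X2,X3]:
  I: [ 1  1  1]
  M: [ 1  0  1]
  Θ: [ 0 -1  0]
RREF → pivots at {X1,X2} ⇒ r = 2

2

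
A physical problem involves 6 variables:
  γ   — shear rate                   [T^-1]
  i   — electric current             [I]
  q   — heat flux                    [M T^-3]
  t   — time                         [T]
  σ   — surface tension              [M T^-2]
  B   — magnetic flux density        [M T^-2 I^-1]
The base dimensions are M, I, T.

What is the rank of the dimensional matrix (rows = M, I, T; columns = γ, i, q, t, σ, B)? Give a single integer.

3

Write exponents as rows M,I,T / cols γ,i,q,t,σ,B:
  M: [ 0  0  1  0  1  1]
  I: [ 0  1  0  0  0 -1]
  T: [-1  0 -3  1 -2 -2]
Echelon form has 3 nonzero rows (pivots: γ,i,q)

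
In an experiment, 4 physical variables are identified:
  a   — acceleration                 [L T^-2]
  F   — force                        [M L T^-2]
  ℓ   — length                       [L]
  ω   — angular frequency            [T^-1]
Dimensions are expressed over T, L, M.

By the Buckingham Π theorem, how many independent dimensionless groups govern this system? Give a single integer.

Dimensional matrix (T×L×M by a×F×ℓ×ω):
  T: [-2 -2  0 -1]
  L: [ 1  1  1  0]
  M: [ 0  1  0  0]
RREF → pivots at {a,F,ℓ} ⇒ r = 3
n=4, r=3 ⇒ 1 dimensionless group

1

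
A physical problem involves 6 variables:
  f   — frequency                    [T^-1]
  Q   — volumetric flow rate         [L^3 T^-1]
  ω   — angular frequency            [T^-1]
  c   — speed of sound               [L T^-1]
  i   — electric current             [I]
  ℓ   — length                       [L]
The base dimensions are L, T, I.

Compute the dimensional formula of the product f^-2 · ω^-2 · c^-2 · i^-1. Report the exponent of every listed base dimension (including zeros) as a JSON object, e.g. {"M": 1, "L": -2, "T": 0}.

Dimensional matrix (L×T×I by f×Q×ω×c×i×ℓ):
  L: [ 0  3  0  1  0  1]
  T: [-1 -1 -1 -1  0  0]
  I: [ 0  0  0  0  1  0]
  [L]: (-2)·0+(-2)·0+(-2)·1+(-1)·0 = -2
  [T]: (-2)·-1+(-2)·-1+(-2)·-1+(-1)·0 = 6
  [I]: (-2)·0+(-2)·0+(-2)·0+(-1)·1 = -1
⇒ L^-2 T^6 I^-1

{"L": -2, "T": 6, "I": -1}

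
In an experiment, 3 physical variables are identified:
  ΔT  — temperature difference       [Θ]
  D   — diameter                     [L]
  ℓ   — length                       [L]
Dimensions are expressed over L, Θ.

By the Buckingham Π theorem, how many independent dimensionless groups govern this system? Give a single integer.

Exponent matrix [L,Θ] × [ΔT,D,ℓ]:
  L: [ 0  1  1]
  Θ: [ 1  0  0]
Echelon form has 2 nonzero rows (pivots: ΔT,D)
3 vars − rank 2 = 1 Π group

1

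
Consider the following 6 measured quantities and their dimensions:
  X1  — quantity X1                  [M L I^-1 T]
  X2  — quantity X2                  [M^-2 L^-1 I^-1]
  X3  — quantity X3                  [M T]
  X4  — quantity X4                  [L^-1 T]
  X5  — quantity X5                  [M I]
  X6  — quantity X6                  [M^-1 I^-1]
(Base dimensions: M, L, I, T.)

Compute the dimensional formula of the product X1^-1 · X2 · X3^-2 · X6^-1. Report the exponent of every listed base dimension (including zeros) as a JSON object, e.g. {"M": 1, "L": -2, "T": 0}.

{"M": -4, "L": -2, "I": 1, "T": -3}

Write exponents as rows M,L,I,T / cols X1,X2,X3,X4,X5,X6:
  M: [ 1 -2  1  0  1 -1]
  L: [ 1 -1  0 -1  0  0]
  I: [-1 -1  0  0  1 -1]
  T: [ 1  0  1  1  0  0]
  [M]: (-1)·1+(1)·-2+(-2)·1+(-1)·-1 = -4
  [L]: (-1)·1+(1)·-1+(-2)·0+(-1)·0 = -2
  [I]: (-1)·-1+(1)·-1+(-2)·0+(-1)·-1 = 1
  [T]: (-1)·1+(1)·0+(-2)·1+(-1)·0 = -3
⇒ M^-4 L^-2 I T^-3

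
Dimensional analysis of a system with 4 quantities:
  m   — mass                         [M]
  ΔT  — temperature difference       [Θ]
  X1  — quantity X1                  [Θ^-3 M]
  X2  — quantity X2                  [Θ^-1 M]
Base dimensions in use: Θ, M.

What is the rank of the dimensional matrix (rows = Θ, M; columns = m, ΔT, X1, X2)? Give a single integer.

Exponent matrix [Θ,M] × [m,ΔT,X1,X2]:
  Θ: [ 0  1 -3 -1]
  M: [ 1  0  1  1]
Echelon form has 2 nonzero rows (pivots: m,ΔT)

2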